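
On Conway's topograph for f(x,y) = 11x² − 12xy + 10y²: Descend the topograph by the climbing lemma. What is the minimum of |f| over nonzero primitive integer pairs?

translate: b→10 (≡-12 mod 22), so (11,-12,10)→(11,10,9)
flip: (11,10,9)→(9,-10,11)
translate: b→8 (≡-10 mod 18), so (9,-10,11)→(9,8,10)
reduced (well bottom): (9,8,10) with a≤c, −a<b≤a
well minimum = a = 9

9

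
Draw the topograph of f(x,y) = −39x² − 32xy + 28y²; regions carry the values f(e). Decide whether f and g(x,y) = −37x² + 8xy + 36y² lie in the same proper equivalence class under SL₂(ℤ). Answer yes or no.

D₁ = 5392, D₂ = 5392
river cycle of f (length 42): (28, 32, -39), (-39, 46, 21), (21, 38, -47), (-47, 56, 12), (12, 64, -27), (-27, 44, 32), (32, 20, -39), (-39, 58, 13), (13, 72, -4), (-4, 72, 13), … (32 more)
river cycle of g (length 42): (36, 64, -9), (-9, 62, 43), (43, 24, -28), (-28, 32, 39), (39, 46, -21), (-21, 38, 47), (47, 56, -12), (-12, 64, 27), (27, 44, -32), (-32, 20, 39), … (32 more)
cycles differ ⇒ inequivalent

no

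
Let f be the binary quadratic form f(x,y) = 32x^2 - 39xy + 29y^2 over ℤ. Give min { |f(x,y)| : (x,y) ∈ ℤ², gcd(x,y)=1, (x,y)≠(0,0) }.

translate: b→25 (≡-39 mod 64), so (32,-39,29)→(32,25,22)
flip: (32,25,22)→(22,-25,32)
translate: b→19 (≡-25 mod 44), so (22,-25,32)→(22,19,29)
reduced (well bottom): (22,19,29) with a≤c, −a<b≤a
well minimum = a = 22

22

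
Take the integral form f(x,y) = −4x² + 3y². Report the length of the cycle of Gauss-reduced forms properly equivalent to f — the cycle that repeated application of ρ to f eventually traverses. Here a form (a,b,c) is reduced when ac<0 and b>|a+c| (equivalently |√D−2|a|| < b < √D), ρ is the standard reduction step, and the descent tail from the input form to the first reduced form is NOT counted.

D = 48, ⌊√D⌋ = 6
descent: ρ → (3,6,-1)  [lands on river]
river: ρ → (-1,6,3)
ρ-cycle length = 2 (tail of 1 descent step not counted)

2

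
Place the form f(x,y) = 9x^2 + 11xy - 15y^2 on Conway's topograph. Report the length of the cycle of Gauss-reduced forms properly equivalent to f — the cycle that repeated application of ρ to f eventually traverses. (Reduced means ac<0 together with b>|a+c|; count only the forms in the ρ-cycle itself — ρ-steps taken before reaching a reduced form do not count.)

D = 661, ⌊√D⌋ = 25
river: ρ → (-15,19,5)
river: ρ → (5,21,-11)
river: ρ → (-11,23,3)
river: ρ → (3,25,-3)
river: ρ → (-3,23,11)
river: ρ → (11,21,-5)
river: ρ → (-5,19,15)
river: ρ → (15,11,-9)
river: ρ → (-9,25,1)
river: ρ → (1,25,-9)
river: ρ → (-9,11,15)
river: ρ → (15,19,-5)
river: ρ → (-5,21,11)
river: ρ → (11,23,-3)
river: ρ → (-3,25,3)
river: ρ → (3,23,-11)
river: ρ → (-11,21,5)
river: ρ → (5,19,-15)
river: ρ → (-15,11,9)
river: ρ → (9,25,-1)
river: ρ → (-1,25,9)
river: ρ → (9,11,-15)
ρ-cycle length = 22 (tail of 0 descent steps not counted)

22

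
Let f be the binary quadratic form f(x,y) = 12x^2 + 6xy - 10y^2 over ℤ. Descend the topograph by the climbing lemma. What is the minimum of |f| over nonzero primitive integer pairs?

river: ρ → (-10,14,8)
river: ρ → (8,18,-6)
river: ρ → (-6,18,8)
river: ρ → (8,14,-10)
river: ρ → (-10,6,12)
river: ρ → (12,18,-4)
river: ρ → (-4,22,2)
river: ρ → (2,22,-4)
river: ρ → (-4,18,12)
river: ρ → (12,6,-10)
closes: descent 0, river 10
min |a| on river = 2

2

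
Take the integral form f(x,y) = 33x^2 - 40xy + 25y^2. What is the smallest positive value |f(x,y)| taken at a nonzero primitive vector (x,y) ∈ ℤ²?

translate: b→26 (≡-40 mod 66), so (33,-40,25)→(33,26,18)
flip: (33,26,18)→(18,-26,33)
translate: b→10 (≡-26 mod 36), so (18,-26,33)→(18,10,25)
reduced (well bottom): (18,10,25) with a≤c, −a<b≤a
well minimum = a = 18

18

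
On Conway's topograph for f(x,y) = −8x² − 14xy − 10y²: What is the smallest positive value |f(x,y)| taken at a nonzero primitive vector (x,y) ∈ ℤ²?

translate: b→-2 (≡14 mod 16), so (8,14,10)→(8,-2,4)
flip: (8,-2,4)→(4,2,8)
reduced (well bottom): (4,2,8) with a≤c, −a<b≤a
well minimum |f| = |-4| = 4 (negative-definite)

4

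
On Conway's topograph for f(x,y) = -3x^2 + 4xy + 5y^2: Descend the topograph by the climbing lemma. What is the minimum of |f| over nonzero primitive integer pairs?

river: ρ → (5,6,-2)
river: ρ → (-2,6,5)
river: ρ → (5,4,-3)
river: ρ → (-3,8,1)
river: ρ → (1,8,-3)
river: ρ → (-3,4,5)
closes: descent 0, river 6
min |a| on river = 1

1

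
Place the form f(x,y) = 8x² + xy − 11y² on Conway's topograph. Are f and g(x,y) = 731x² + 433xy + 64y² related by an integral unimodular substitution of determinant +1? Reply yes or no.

D₁ = 353, D₂ = 353
river cycle of f (length 18): (8, 17, -2), (-2, 15, 16), (16, 17, -1), (-1, 17, 16), (16, 15, -2), (-2, 17, 8), (8, 15, -4), (-4, 17, 4), (4, 15, -8), (-8, 17, 2), … (8 more)
river cycle of g (length 18): (8, 17, -2), (-2, 15, 16), (16, 17, -1), (-1, 17, 16), (16, 15, -2), (-2, 17, 8), (8, 15, -4), (-4, 17, 4), (4, 15, -8), (-8, 17, 2), … (8 more)
cycles coincide ⇒ equivalent

yes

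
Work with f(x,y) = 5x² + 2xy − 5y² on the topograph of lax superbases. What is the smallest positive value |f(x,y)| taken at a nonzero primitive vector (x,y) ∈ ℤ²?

river: ρ → (-5,8,2)
river: ρ → (2,8,-5)
river: ρ → (-5,2,5)
river: ρ → (5,8,-2)
river: ρ → (-2,8,5)
river: ρ → (5,2,-5)
closes: descent 0, river 6
min |a| on river = 2

2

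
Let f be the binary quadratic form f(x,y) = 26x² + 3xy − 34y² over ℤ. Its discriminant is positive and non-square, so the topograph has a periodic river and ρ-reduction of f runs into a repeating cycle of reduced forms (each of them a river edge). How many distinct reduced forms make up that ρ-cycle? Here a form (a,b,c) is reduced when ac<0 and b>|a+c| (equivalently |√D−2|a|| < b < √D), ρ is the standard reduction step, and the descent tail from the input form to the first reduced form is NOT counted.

D = 3545, ⌊√D⌋ = 59
descent: ρ → (-34,-3,26)
descent: ρ → (26,55,-5)  [lands on river]
river: ρ → (-5,55,26)
river: ρ → (26,49,-11)
river: ρ → (-11,39,46)
river: ρ → (46,53,-4)
river: ρ → (-4,59,4)
river: ρ → (4,53,-46)
river: ρ → (-46,39,11)
river: ρ → (11,49,-26)
river: ρ → (-26,55,5)
river: ρ → (5,55,-26)
river: ρ → (-26,49,11)
river: ρ → (11,39,-46)
river: ρ → (-46,53,4)
river: ρ → (4,59,-4)
river: ρ → (-4,53,46)
river: ρ → (46,39,-11)
river: ρ → (-11,49,26)
ρ-cycle length = 18 (tail of 2 descent steps not counted)

18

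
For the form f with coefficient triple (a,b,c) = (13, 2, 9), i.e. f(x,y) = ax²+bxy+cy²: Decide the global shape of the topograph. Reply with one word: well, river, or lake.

D = b²−4ac = 2² − 4·13·9 = -464
D < 0 ⇒ definite ⇒ every region one sign ⇒ single well

well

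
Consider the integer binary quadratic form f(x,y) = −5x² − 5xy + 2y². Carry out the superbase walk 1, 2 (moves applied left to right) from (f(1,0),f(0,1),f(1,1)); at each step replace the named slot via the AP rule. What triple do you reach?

start (-5,2,-8) = (f(1,0),f(0,1),f(1,1))
replace slot 1: 2·(2+(-8)) − (-5) = -7 → (-7,2,-8)
replace slot 2: 2·((-7)+(-8)) − 2 = -32 → (-7,-32,-8)

-7,-32,-8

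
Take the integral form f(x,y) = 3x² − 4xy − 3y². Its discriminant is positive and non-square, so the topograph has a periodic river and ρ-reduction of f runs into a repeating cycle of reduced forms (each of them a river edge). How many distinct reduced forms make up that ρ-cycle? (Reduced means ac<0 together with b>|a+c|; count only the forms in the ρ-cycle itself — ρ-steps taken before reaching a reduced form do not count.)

D = 52, ⌊√D⌋ = 7
descent: ρ → (-3,4,3)  [lands on river]
river: ρ → (3,2,-4)
river: ρ → (-4,6,1)
river: ρ → (1,6,-4)
river: ρ → (-4,2,3)
river: ρ → (3,4,-3)
river: ρ → (-3,2,4)
river: ρ → (4,6,-1)
river: ρ → (-1,6,4)
river: ρ → (4,2,-3)
ρ-cycle length = 10 (tail of 1 descent step not counted)

10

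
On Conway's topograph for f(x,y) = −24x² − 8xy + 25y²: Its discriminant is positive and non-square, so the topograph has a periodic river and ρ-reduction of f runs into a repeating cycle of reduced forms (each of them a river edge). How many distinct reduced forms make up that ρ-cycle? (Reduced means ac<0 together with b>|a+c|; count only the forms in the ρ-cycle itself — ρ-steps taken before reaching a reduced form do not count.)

D = 2464, ⌊√D⌋ = 49
descent: ρ → (25,8,-24)  [lands on river]
river: ρ → (-24,40,9)
river: ρ → (9,32,-40)
river: ρ → (-40,48,1)
river: ρ → (1,48,-40)
river: ρ → (-40,32,9)
river: ρ → (9,40,-24)
river: ρ → (-24,8,25)
river: ρ → (25,42,-7)
river: ρ → (-7,42,25)
ρ-cycle length = 10 (tail of 1 descent step not counted)

10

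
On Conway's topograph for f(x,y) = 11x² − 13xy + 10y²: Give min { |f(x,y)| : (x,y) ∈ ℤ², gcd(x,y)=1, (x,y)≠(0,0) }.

translate: b→9 (≡-13 mod 22), so (11,-13,10)→(11,9,8)
flip: (11,9,8)→(8,-9,11)
translate: b→7 (≡-9 mod 16), so (8,-9,11)→(8,7,10)
reduced (well bottom): (8,7,10) with a≤c, −a<b≤a
well minimum = a = 8

8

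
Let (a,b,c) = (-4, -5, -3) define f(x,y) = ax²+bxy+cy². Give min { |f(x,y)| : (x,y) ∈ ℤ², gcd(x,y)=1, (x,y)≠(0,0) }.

translate: b→-3 (≡5 mod 8), so (4,5,3)→(4,-3,2)
flip: (4,-3,2)→(2,3,4)
translate: b→-1 (≡3 mod 4), so (2,3,4)→(2,-1,3)
reduced (well bottom): (2,-1,3) with a≤c, −a<b≤a
well minimum |f| = |-2| = 2 (negative-definite)

2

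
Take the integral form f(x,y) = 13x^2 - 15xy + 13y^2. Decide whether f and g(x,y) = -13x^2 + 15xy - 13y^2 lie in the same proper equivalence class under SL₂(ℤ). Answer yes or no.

D₁ = -451, D₂ = -451
f: translate: b→11 (≡-15 mod 26), so (13,-15,13)→(13,11,11)
f: flip: (13,11,11)→(11,-11,13)
f: translate: b→11 (≡-11 mod 22), so (11,-11,13)→(11,11,13)
f: reduced (well bottom): (11,11,13) with a≤c, −a<b≤a
g is negative-definite; reduce −g:
−g: translate: b→11 (≡-15 mod 26), so (13,-15,13)→(13,11,11)
−g: flip: (13,11,11)→(11,-11,13)
−g: translate: b→11 (≡-11 mod 22), so (11,-11,13)→(11,11,13)
−g: reduced (well bottom): (11,11,13) with a≤c, −a<b≤a
flip sign back: reduced form of g is (-11,-11,-13)
reduced forms (11, 11, 13) vs (-11, -11, -13) ⇒ inequivalent

no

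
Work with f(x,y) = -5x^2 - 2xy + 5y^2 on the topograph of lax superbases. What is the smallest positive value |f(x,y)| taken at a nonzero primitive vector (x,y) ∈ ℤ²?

descent: ρ → (5,2,-5)  [lands on river]
river: ρ → (-5,8,2)
river: ρ → (2,8,-5)
river: ρ → (-5,2,5)
river: ρ → (5,8,-2)
river: ρ → (-2,8,5)
closes: descent 1, river 6
min |a| on river = 2

2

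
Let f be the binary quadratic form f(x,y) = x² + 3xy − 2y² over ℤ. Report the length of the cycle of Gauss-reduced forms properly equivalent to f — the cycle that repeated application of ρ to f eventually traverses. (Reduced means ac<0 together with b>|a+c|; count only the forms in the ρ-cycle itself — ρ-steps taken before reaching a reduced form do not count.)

D = 17, ⌊√D⌋ = 4
river: ρ → (-2,1,2)
river: ρ → (2,3,-1)
river: ρ → (-1,3,2)
river: ρ → (2,1,-2)
river: ρ → (-2,3,1)
river: ρ → (1,3,-2)
ρ-cycle length = 6 (tail of 0 descent steps not counted)

6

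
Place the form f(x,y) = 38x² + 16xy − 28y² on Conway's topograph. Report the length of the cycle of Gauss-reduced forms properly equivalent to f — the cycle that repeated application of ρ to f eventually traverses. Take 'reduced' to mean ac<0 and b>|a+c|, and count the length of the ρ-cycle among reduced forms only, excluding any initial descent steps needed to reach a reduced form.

D = 4512, ⌊√D⌋ = 67
river: ρ → (-28,40,26)
river: ρ → (26,64,-4)
river: ρ → (-4,64,26)
river: ρ → (26,40,-28)
river: ρ → (-28,16,38)
river: ρ → (38,60,-6)
river: ρ → (-6,60,38)
river: ρ → (38,16,-28)
ρ-cycle length = 8 (tail of 0 descent steps not counted)

8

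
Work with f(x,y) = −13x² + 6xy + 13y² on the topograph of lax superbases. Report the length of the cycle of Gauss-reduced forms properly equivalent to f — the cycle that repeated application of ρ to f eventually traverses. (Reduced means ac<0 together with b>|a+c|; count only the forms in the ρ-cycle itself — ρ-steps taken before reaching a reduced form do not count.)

D = 712, ⌊√D⌋ = 26
river: ρ → (13,20,-6)
river: ρ → (-6,16,19)
river: ρ → (19,22,-3)
river: ρ → (-3,26,3)
river: ρ → (3,22,-19)
river: ρ → (-19,16,6)
river: ρ → (6,20,-13)
river: ρ → (-13,6,13)
ρ-cycle length = 8 (tail of 0 descent steps not counted)

8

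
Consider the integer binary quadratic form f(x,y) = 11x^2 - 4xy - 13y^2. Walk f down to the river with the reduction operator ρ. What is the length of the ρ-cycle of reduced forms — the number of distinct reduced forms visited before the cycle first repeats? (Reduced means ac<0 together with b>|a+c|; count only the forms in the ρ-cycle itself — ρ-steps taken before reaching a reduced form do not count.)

D = 588, ⌊√D⌋ = 24
descent: ρ → (-13,4,11)  [lands on river]
river: ρ → (11,18,-6)
river: ρ → (-6,18,11)
river: ρ → (11,4,-13)
river: ρ → (-13,22,2)
river: ρ → (2,22,-13)
ρ-cycle length = 6 (tail of 1 descent step not counted)

6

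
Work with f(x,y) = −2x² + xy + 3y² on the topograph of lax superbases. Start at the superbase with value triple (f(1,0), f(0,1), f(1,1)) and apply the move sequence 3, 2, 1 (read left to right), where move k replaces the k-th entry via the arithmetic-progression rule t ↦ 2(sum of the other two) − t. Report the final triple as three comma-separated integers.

start (-2,3,2) = (f(1,0),f(0,1),f(1,1))
replace slot 3: 2·((-2)+3) − 2 = 0 → (-2,3,0)
replace slot 2: 2·((-2)+0) − 3 = -7 → (-2,-7,0)
replace slot 1: 2·((-7)+0) − (-2) = -12 → (-12,-7,0)

-12,-7,0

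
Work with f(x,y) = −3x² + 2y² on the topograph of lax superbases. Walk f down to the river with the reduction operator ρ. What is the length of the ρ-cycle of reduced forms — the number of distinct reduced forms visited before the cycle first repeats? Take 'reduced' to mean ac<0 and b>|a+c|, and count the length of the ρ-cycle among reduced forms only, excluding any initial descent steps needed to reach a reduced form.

D = 24, ⌊√D⌋ = 4
descent: ρ → (2,4,-1)  [lands on river]
river: ρ → (-1,4,2)
ρ-cycle length = 2 (tail of 1 descent step not counted)

2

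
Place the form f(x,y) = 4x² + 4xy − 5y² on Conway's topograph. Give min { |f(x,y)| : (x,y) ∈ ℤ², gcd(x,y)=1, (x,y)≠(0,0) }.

river: ρ → (-5,6,3)
river: ρ → (3,6,-5)
river: ρ → (-5,4,4)
river: ρ → (4,4,-5)
closes: descent 0, river 4
min |a| on river = 3

3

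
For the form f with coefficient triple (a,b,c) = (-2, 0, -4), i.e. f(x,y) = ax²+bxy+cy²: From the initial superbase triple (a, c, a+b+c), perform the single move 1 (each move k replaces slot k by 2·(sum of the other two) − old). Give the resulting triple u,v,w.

start (-2,-4,-6) = (f(1,0),f(0,1),f(1,1))
replace slot 1: 2·((-4)+(-6)) − (-2) = -18 → (-18,-4,-6)

-18,-4,-6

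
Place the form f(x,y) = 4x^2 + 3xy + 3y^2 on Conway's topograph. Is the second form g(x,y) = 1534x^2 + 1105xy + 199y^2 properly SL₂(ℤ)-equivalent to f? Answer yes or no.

D₁ = -39, D₂ = -39
f: flip: (4,3,3)→(3,-3,4)
f: translate: b→3 (≡-3 mod 6), so (3,-3,4)→(3,3,4)
f: reduced (well bottom): (3,3,4) with a≤c, −a<b≤a
g: flip: (1534,1105,199)→(199,-1105,1534)
g: translate: b→89 (≡-1105 mod 398), so (199,-1105,1534)→(199,89,10)
g: flip: (199,89,10)→(10,-89,199)
g: translate: b→-9 (≡-89 mod 20), so (10,-89,199)→(10,-9,3)
g: flip: (10,-9,3)→(3,9,10)
g: translate: b→3 (≡9 mod 6), so (3,9,10)→(3,3,4)
g: reduced (well bottom): (3,3,4) with a≤c, −a<b≤a
reduced forms (3, 3, 4) vs (3, 3, 4) ⇒ equivalent

yes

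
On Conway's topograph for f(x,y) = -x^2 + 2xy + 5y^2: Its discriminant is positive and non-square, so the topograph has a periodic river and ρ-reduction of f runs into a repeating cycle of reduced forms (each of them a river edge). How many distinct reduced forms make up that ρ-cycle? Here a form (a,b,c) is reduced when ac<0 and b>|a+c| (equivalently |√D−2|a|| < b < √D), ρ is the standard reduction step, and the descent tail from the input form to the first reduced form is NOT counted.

D = 24, ⌊√D⌋ = 4
descent: ρ → (5,-2,-1)
descent: ρ → (-1,4,2)  [lands on river]
river: ρ → (2,4,-1)
ρ-cycle length = 2 (tail of 2 descent steps not counted)

2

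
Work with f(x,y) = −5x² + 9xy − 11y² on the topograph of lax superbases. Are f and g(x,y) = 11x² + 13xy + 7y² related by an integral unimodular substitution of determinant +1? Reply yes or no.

D₁ = -139, D₂ = -139
f is negative-definite; reduce −f:
−f: translate: b→1 (≡-9 mod 10), so (5,-9,11)→(5,1,7)
−f: reduced (well bottom): (5,1,7) with a≤c, −a<b≤a
flip sign back: reduced form of f is (-5,-1,-7)
g: translate: b→-9 (≡13 mod 22), so (11,13,7)→(11,-9,5)
g: flip: (11,-9,5)→(5,9,11)
g: translate: b→-1 (≡9 mod 10), so (5,9,11)→(5,-1,7)
g: reduced (well bottom): (5,-1,7) with a≤c, −a<b≤a
reduced forms (-5, -1, -7) vs (5, -1, 7) ⇒ inequivalent

no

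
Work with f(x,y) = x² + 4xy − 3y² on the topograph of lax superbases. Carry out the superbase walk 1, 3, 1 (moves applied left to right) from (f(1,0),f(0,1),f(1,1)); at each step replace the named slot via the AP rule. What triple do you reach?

start (1,-3,2) = (f(1,0),f(0,1),f(1,1))
replace slot 1: 2·((-3)+2) − 1 = -3 → (-3,-3,2)
replace slot 3: 2·((-3)+(-3)) − 2 = -14 → (-3,-3,-14)
replace slot 1: 2·((-3)+(-14)) − (-3) = -31 → (-31,-3,-14)

-31,-3,-14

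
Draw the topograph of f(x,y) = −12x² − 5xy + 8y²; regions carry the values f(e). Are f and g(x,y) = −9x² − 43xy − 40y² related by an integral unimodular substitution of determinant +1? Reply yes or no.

D₁ = 409, D₂ = 409
river cycle of f (length 54): (8, 5, -12), (-12, 19, 1), (1, 19, -12), (-12, 5, 8), (8, 11, -9), (-9, 7, 10), (10, 13, -6), (-6, 11, 12), (12, 13, -5), (-5, 17, 6), … (44 more)
river cycle of g (length 54): (-6, 13, 10), (10, 7, -9), (-9, 11, 8), (8, 5, -12), (-12, 19, 1), (1, 19, -12), (-12, 5, 8), (8, 11, -9), (-9, 7, 10), (10, 13, -6), … (44 more)
cycles coincide ⇒ equivalent

yes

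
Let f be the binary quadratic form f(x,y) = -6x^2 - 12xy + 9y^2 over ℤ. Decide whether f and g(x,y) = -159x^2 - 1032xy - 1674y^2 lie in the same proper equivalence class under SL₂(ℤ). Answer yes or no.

D₁ = 360, D₂ = 360
river cycle of f (length 6): (9, 12, -6), (-6, 12, 9), (9, 6, -9), (-9, 12, 6), (6, 12, -9), (-9, 6, 9)
river cycle of g (length 6): (-9, 6, 9), (9, 12, -6), (-6, 12, 9), (9, 6, -9), (-9, 12, 6), (6, 12, -9)
cycles coincide ⇒ equivalent

yes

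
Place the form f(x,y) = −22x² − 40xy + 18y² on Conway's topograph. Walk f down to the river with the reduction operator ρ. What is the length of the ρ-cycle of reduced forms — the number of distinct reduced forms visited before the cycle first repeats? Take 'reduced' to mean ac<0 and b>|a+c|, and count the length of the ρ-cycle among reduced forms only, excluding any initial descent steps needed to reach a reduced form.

D = 3184, ⌊√D⌋ = 56
descent: ρ → (18,40,-22)  [lands on river]
river: ρ → (-22,48,10)
river: ρ → (10,52,-12)
river: ρ → (-12,44,26)
river: ρ → (26,8,-30)
river: ρ → (-30,52,4)
river: ρ → (4,52,-30)
river: ρ → (-30,8,26)
river: ρ → (26,44,-12)
river: ρ → (-12,52,10)
river: ρ → (10,48,-22)
river: ρ → (-22,40,18)
river: ρ → (18,32,-30)
river: ρ → (-30,28,20)
river: ρ → (20,52,-6)
river: ρ → (-6,56,2)
river: ρ → (2,56,-6)
river: ρ → (-6,52,20)
river: ρ → (20,28,-30)
river: ρ → (-30,32,18)
ρ-cycle length = 20 (tail of 1 descent step not counted)

20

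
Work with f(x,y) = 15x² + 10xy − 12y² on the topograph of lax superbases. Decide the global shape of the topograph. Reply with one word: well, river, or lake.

D = b²−4ac = 10² − 4·15·(-12) = 820
D > 0 non-square ⇒ indefinite ⇒ periodic river

river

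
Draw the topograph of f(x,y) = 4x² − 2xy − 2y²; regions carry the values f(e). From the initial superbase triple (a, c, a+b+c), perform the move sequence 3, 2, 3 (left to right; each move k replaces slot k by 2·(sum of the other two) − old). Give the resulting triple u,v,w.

start (4,-2,0) = (f(1,0),f(0,1),f(1,1))
replace slot 3: 2·(4+(-2)) − 0 = 4 → (4,-2,4)
replace slot 2: 2·(4+4) − (-2) = 18 → (4,18,4)
replace slot 3: 2·(4+18) − 4 = 40 → (4,18,40)

4,18,40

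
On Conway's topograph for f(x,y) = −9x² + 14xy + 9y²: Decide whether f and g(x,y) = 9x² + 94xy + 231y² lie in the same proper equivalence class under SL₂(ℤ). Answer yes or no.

D₁ = 520, D₂ = 520
river cycle of f (length 6): (9, 22, -1), (-1, 22, 9), (9, 14, -9), (-9, 22, 1), (1, 22, -9), (-9, 14, 9)
river cycle of g (length 6): (9, 22, -1), (-1, 22, 9), (9, 14, -9), (-9, 22, 1), (1, 22, -9), (-9, 14, 9)
cycles coincide ⇒ equivalent

yes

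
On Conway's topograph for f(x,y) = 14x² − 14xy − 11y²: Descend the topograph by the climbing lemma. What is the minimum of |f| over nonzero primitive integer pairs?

descent: ρ → (-11,14,14)  [lands on river]
river: ρ → (14,14,-11)
river: ρ → (-11,8,17)
river: ρ → (17,26,-2)
river: ρ → (-2,26,17)
river: ρ → (17,8,-11)
closes: descent 1, river 6
min |a| on river = 2

2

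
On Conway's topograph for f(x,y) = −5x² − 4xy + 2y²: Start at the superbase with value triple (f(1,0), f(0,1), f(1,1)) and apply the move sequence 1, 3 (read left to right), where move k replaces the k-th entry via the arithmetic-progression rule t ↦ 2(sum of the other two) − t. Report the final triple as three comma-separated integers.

start (-5,2,-7) = (f(1,0),f(0,1),f(1,1))
replace slot 1: 2·(2+(-7)) − (-5) = -5 → (-5,2,-7)
replace slot 3: 2·((-5)+2) − (-7) = 1 → (-5,2,1)

-5,2,1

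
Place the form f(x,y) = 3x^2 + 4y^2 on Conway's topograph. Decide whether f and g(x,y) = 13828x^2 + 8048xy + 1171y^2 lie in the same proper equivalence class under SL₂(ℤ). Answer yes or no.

D₁ = -48, D₂ = -48
f: reduced (well bottom): (3,0,4) with a≤c, −a<b≤a
g: flip: (13828,8048,1171)→(1171,-8048,13828)
g: translate: b→-1022 (≡-8048 mod 2342), so (1171,-8048,13828)→(1171,-1022,223)
g: flip: (1171,-1022,223)→(223,1022,1171)
g: translate: b→130 (≡1022 mod 446), so (223,1022,1171)→(223,130,19)
g: flip: (223,130,19)→(19,-130,223)
g: translate: b→-16 (≡-130 mod 38), so (19,-130,223)→(19,-16,4)
g: flip: (19,-16,4)→(4,16,19)
g: translate: b→0 (≡16 mod 8), so (4,16,19)→(4,0,3)
g: flip: (4,0,3)→(3,0,4)
g: reduced (well bottom): (3,0,4) with a≤c, −a<b≤a
reduced forms (3, 0, 4) vs (3, 0, 4) ⇒ equivalent

yes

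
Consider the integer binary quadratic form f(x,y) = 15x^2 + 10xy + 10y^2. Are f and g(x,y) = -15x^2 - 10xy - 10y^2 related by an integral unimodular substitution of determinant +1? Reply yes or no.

D₁ = -500, D₂ = -500
f: flip: (15,10,10)→(10,-10,15)
f: translate: b→10 (≡-10 mod 20), so (10,-10,15)→(10,10,15)
f: reduced (well bottom): (10,10,15) with a≤c, −a<b≤a
g is negative-definite; reduce −g:
−g: flip: (15,10,10)→(10,-10,15)
−g: translate: b→10 (≡-10 mod 20), so (10,-10,15)→(10,10,15)
−g: reduced (well bottom): (10,10,15) with a≤c, −a<b≤a
flip sign back: reduced form of g is (-10,-10,-15)
reduced forms (10, 10, 15) vs (-10, -10, -15) ⇒ inequivalent

no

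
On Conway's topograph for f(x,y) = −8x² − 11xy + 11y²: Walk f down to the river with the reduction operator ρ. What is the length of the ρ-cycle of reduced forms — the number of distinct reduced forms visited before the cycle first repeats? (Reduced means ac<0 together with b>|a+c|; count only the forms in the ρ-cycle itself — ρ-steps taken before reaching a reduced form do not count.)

D = 473, ⌊√D⌋ = 21
descent: ρ → (11,11,-8)  [lands on river]
river: ρ → (-8,21,1)
river: ρ → (1,21,-8)
river: ρ → (-8,11,11)
ρ-cycle length = 4 (tail of 1 descent step not counted)

4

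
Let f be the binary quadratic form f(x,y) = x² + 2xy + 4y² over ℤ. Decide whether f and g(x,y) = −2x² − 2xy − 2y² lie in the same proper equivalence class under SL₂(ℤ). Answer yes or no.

D₁ = -12, D₂ = -12
f: translate: b→0 (≡2 mod 2), so (1,2,4)→(1,0,3)
f: reduced (well bottom): (1,0,3) with a≤c, −a<b≤a
g is negative-definite; reduce −g:
−g: reduced (well bottom): (2,2,2) with a≤c, −a<b≤a
flip sign back: reduced form of g is (-2,-2,-2)
reduced forms (1, 0, 3) vs (-2, -2, -2) ⇒ inequivalent

no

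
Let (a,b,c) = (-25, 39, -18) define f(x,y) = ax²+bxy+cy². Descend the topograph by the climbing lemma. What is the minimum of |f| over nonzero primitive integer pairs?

translate: b→11 (≡-39 mod 50), so (25,-39,18)→(25,11,4)
flip: (25,11,4)→(4,-11,25)
translate: b→-3 (≡-11 mod 8), so (4,-11,25)→(4,-3,18)
reduced (well bottom): (4,-3,18) with a≤c, −a<b≤a
well minimum |f| = |-4| = 4 (negative-definite)

4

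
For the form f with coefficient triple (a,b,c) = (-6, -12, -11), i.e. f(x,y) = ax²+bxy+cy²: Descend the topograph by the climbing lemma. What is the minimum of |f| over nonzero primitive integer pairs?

translate: b→0 (≡12 mod 12), so (6,12,11)→(6,0,5)
flip: (6,0,5)→(5,0,6)
reduced (well bottom): (5,0,6) with a≤c, −a<b≤a
well minimum |f| = |-5| = 5 (negative-definite)

5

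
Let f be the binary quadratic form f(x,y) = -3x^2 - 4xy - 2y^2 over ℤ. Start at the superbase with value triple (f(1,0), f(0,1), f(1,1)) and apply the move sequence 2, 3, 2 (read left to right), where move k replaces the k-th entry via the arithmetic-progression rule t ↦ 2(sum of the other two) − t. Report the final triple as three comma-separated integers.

start (-3,-2,-9) = (f(1,0),f(0,1),f(1,1))
replace slot 2: 2·((-3)+(-9)) − (-2) = -22 → (-3,-22,-9)
replace slot 3: 2·((-3)+(-22)) − (-9) = -41 → (-3,-22,-41)
replace slot 2: 2·((-3)+(-41)) − (-22) = -66 → (-3,-66,-41)

-3,-66,-41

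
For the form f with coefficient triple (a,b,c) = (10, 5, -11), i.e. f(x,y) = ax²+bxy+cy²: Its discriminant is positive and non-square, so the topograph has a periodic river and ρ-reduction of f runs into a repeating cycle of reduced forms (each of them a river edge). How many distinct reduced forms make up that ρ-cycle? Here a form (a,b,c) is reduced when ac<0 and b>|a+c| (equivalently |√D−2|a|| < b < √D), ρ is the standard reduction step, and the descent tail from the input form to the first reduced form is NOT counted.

D = 465, ⌊√D⌋ = 21
river: ρ → (-11,17,4)
river: ρ → (4,15,-15)
river: ρ → (-15,15,4)
river: ρ → (4,17,-11)
river: ρ → (-11,5,10)
river: ρ → (10,15,-6)
river: ρ → (-6,21,1)
river: ρ → (1,21,-6)
river: ρ → (-6,15,10)
river: ρ → (10,5,-11)
ρ-cycle length = 10 (tail of 0 descent steps not counted)

10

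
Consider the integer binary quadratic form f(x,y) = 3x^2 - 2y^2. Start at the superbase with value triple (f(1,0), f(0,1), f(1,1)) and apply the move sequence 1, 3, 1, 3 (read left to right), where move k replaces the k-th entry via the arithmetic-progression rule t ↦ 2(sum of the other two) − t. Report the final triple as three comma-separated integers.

start (3,-2,1) = (f(1,0),f(0,1),f(1,1))
replace slot 1: 2·((-2)+1) − 3 = -5 → (-5,-2,1)
replace slot 3: 2·((-5)+(-2)) − 1 = -15 → (-5,-2,-15)
replace slot 1: 2·((-2)+(-15)) − (-5) = -29 → (-29,-2,-15)
replace slot 3: 2·((-29)+(-2)) − (-15) = -47 → (-29,-2,-47)

-29,-2,-47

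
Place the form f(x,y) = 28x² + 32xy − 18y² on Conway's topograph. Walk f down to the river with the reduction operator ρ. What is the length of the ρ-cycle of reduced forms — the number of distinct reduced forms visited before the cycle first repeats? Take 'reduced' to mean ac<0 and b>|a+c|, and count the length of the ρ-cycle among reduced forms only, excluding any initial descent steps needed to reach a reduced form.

D = 3040, ⌊√D⌋ = 55
river: ρ → (-18,40,20)
river: ρ → (20,40,-18)
river: ρ → (-18,32,28)
river: ρ → (28,24,-22)
river: ρ → (-22,20,30)
river: ρ → (30,40,-12)
river: ρ → (-12,32,42)
river: ρ → (42,52,-2)
river: ρ → (-2,52,42)
river: ρ → (42,32,-12)
river: ρ → (-12,40,30)
river: ρ → (30,20,-22)
river: ρ → (-22,24,28)
river: ρ → (28,32,-18)
ρ-cycle length = 14 (tail of 0 descent steps not counted)

14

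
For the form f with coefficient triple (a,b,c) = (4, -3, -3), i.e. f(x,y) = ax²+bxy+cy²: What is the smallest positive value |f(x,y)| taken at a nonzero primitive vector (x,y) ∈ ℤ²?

descent: ρ → (-3,3,4)  [lands on river]
river: ρ → (4,5,-2)
river: ρ → (-2,7,1)
river: ρ → (1,7,-2)
river: ρ → (-2,5,4)
river: ρ → (4,3,-3)
closes: descent 1, river 6
min |a| on river = 1

1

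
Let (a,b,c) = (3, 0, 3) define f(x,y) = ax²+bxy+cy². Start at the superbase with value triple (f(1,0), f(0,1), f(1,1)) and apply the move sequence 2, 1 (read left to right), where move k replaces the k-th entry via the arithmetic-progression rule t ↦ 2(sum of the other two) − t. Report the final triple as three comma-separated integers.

start (3,3,6) = (f(1,0),f(0,1),f(1,1))
replace slot 2: 2·(3+6) − 3 = 15 → (3,15,6)
replace slot 1: 2·(15+6) − 3 = 39 → (39,15,6)

39,15,6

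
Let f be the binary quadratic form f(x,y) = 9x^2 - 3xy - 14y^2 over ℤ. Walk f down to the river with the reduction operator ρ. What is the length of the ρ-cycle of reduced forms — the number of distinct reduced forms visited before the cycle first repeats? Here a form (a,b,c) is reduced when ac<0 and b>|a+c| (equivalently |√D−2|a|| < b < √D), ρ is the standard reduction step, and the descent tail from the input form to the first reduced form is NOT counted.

D = 513, ⌊√D⌋ = 22
descent: ρ → (-14,3,9)
descent: ρ → (9,15,-8)  [lands on river]
river: ρ → (-8,17,7)
river: ρ → (7,11,-14)
river: ρ → (-14,17,4)
river: ρ → (4,15,-18)
river: ρ → (-18,21,1)
river: ρ → (1,21,-18)
river: ρ → (-18,15,4)
river: ρ → (4,17,-14)
river: ρ → (-14,11,7)
river: ρ → (7,17,-8)
river: ρ → (-8,15,9)
river: ρ → (9,21,-2)
river: ρ → (-2,19,19)
river: ρ → (19,19,-2)
river: ρ → (-2,21,9)
ρ-cycle length = 16 (tail of 2 descent steps not counted)

16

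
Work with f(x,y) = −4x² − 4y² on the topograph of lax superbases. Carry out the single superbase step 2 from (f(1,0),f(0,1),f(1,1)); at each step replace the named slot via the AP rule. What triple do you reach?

start (-4,-4,-8) = (f(1,0),f(0,1),f(1,1))
replace slot 2: 2·((-4)+(-8)) − (-4) = -20 → (-4,-20,-8)

-4,-20,-8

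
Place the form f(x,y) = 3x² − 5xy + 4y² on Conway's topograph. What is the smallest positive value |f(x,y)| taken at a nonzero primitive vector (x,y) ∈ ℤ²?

translate: b→1 (≡-5 mod 6), so (3,-5,4)→(3,1,2)
flip: (3,1,2)→(2,-1,3)
reduced (well bottom): (2,-1,3) with a≤c, −a<b≤a
well minimum = a = 2

2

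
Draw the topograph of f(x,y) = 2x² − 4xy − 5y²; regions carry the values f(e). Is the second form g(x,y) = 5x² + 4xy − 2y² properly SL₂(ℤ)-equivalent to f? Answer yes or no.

D₁ = 56, D₂ = 56
river cycle of f (length 4): (-5, 4, 2), (2, 4, -5), (-5, 6, 1), (1, 6, -5)
river cycle of g (length 4): (-2, 4, 5), (5, 6, -1), (-1, 6, 5), (5, 4, -2)
cycles differ ⇒ inequivalent

no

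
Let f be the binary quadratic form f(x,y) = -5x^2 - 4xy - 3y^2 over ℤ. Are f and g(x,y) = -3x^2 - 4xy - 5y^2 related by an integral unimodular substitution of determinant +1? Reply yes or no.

D₁ = -44, D₂ = -44
f is negative-definite; reduce −f:
−f: flip: (5,4,3)→(3,-4,5)
−f: translate: b→2 (≡-4 mod 6), so (3,-4,5)→(3,2,4)
−f: reduced (well bottom): (3,2,4) with a≤c, −a<b≤a
flip sign back: reduced form of f is (-3,-2,-4)
g is negative-definite; reduce −g:
−g: translate: b→-2 (≡4 mod 6), so (3,4,5)→(3,-2,4)
−g: reduced (well bottom): (3,-2,4) with a≤c, −a<b≤a
flip sign back: reduced form of g is (-3,2,-4)
reduced forms (-3, -2, -4) vs (-3, 2, -4) ⇒ inequivalent

no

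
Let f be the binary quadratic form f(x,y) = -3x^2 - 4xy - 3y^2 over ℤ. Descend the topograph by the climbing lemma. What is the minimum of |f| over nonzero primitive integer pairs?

translate: b→-2 (≡4 mod 6), so (3,4,3)→(3,-2,2)
flip: (3,-2,2)→(2,2,3)
reduced (well bottom): (2,2,3) with a≤c, −a<b≤a
well minimum |f| = |-2| = 2 (negative-definite)

2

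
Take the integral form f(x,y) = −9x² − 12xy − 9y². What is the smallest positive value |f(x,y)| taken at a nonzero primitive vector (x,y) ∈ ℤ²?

translate: b→-6 (≡12 mod 18), so (9,12,9)→(9,-6,6)
flip: (9,-6,6)→(6,6,9)
reduced (well bottom): (6,6,9) with a≤c, −a<b≤a
well minimum |f| = |-6| = 6 (negative-definite)

6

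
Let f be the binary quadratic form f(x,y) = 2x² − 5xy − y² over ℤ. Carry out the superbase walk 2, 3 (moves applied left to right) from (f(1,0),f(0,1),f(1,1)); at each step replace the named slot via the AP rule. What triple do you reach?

start (2,-1,-4) = (f(1,0),f(0,1),f(1,1))
replace slot 2: 2·(2+(-4)) − (-1) = -3 → (2,-3,-4)
replace slot 3: 2·(2+(-3)) − (-4) = 2 → (2,-3,2)

2,-3,2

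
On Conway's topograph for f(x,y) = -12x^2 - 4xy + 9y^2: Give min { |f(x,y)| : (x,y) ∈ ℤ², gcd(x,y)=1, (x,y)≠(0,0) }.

descent: ρ → (9,4,-12)  [lands on river]
river: ρ → (-12,20,1)
river: ρ → (1,20,-12)
river: ρ → (-12,4,9)
river: ρ → (9,14,-7)
river: ρ → (-7,14,9)
closes: descent 1, river 6
min |a| on river = 1

1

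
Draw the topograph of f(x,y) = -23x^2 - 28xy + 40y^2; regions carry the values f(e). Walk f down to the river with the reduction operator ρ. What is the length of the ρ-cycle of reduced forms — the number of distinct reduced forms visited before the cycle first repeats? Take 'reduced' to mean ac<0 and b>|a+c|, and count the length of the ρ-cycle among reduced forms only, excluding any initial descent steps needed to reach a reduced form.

D = 4464, ⌊√D⌋ = 66
descent: ρ → (40,28,-23)  [lands on river]
river: ρ → (-23,64,4)
river: ρ → (4,64,-23)
river: ρ → (-23,28,40)
river: ρ → (40,52,-11)
river: ρ → (-11,58,25)
river: ρ → (25,42,-27)
river: ρ → (-27,66,1)
river: ρ → (1,66,-27)
river: ρ → (-27,42,25)
river: ρ → (25,58,-11)
river: ρ → (-11,52,40)
ρ-cycle length = 12 (tail of 1 descent step not counted)

12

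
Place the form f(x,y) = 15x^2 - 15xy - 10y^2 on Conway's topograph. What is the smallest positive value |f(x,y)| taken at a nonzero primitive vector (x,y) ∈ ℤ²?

descent: ρ → (-10,15,15)  [lands on river]
river: ρ → (15,15,-10)
river: ρ → (-10,25,5)
river: ρ → (5,25,-10)
closes: descent 1, river 4
min |a| on river = 5

5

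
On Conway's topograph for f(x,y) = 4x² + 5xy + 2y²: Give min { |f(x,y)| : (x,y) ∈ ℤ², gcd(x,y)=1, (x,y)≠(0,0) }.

translate: b→-3 (≡5 mod 8), so (4,5,2)→(4,-3,1)
flip: (4,-3,1)→(1,3,4)
translate: b→1 (≡3 mod 2), so (1,3,4)→(1,1,2)
reduced (well bottom): (1,1,2) with a≤c, −a<b≤a
well minimum = a = 1

1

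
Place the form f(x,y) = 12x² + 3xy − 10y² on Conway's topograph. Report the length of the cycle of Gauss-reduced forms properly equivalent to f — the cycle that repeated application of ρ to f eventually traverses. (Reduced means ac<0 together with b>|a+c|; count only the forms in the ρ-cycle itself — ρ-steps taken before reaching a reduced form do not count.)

D = 489, ⌊√D⌋ = 22
river: ρ → (-10,17,5)
river: ρ → (5,13,-16)
river: ρ → (-16,19,2)
river: ρ → (2,21,-6)
river: ρ → (-6,15,11)
river: ρ → (11,7,-10)
river: ρ → (-10,13,8)
river: ρ → (8,19,-4)
river: ρ → (-4,21,3)
river: ρ → (3,21,-4)
river: ρ → (-4,19,8)
river: ρ → (8,13,-10)
river: ρ → (-10,7,11)
river: ρ → (11,15,-6)
river: ρ → (-6,21,2)
river: ρ → (2,19,-16)
river: ρ → (-16,13,5)
river: ρ → (5,17,-10)
river: ρ → (-10,3,12)
river: ρ → (12,21,-1)
river: ρ → (-1,21,12)
river: ρ → (12,3,-10)
ρ-cycle length = 22 (tail of 0 descent steps not counted)

22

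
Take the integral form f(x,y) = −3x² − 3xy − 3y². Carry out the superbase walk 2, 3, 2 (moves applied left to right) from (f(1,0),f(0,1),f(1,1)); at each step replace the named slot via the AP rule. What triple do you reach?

start (-3,-3,-9) = (f(1,0),f(0,1),f(1,1))
replace slot 2: 2·((-3)+(-9)) − (-3) = -21 → (-3,-21,-9)
replace slot 3: 2·((-3)+(-21)) − (-9) = -39 → (-3,-21,-39)
replace slot 2: 2·((-3)+(-39)) − (-21) = -63 → (-3,-63,-39)

-3,-63,-39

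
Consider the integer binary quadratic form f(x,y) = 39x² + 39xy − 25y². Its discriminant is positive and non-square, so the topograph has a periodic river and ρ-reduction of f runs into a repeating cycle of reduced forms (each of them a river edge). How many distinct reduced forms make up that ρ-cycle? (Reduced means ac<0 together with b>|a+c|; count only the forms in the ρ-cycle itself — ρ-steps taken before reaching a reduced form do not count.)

D = 5421, ⌊√D⌋ = 73
river: ρ → (-25,61,17)
river: ρ → (17,41,-55)
river: ρ → (-55,69,3)
river: ρ → (3,69,-55)
river: ρ → (-55,41,17)
river: ρ → (17,61,-25)
river: ρ → (-25,39,39)
river: ρ → (39,39,-25)
ρ-cycle length = 8 (tail of 0 descent steps not counted)

8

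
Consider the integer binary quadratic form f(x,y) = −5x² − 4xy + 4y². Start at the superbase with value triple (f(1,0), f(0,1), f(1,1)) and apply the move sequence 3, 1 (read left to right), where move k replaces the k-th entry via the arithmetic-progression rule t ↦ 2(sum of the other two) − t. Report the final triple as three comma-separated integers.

start (-5,4,-5) = (f(1,0),f(0,1),f(1,1))
replace slot 3: 2·((-5)+4) − (-5) = 3 → (-5,4,3)
replace slot 1: 2·(4+3) − (-5) = 19 → (19,4,3)

19,4,3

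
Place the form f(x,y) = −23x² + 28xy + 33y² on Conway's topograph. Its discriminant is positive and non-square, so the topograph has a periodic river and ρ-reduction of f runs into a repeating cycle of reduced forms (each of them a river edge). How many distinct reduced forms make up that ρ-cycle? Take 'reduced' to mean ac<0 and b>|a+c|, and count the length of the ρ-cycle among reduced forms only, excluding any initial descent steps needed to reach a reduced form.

D = 3820, ⌊√D⌋ = 61
river: ρ → (33,38,-18)
river: ρ → (-18,34,37)
river: ρ → (37,40,-15)
river: ρ → (-15,50,22)
river: ρ → (22,38,-27)
river: ρ → (-27,16,33)
river: ρ → (33,50,-10)
river: ρ → (-10,50,33)
river: ρ → (33,16,-27)
river: ρ → (-27,38,22)
river: ρ → (22,50,-15)
river: ρ → (-15,40,37)
river: ρ → (37,34,-18)
river: ρ → (-18,38,33)
river: ρ → (33,28,-23)
river: ρ → (-23,18,38)
river: ρ → (38,58,-3)
river: ρ → (-3,56,57)
river: ρ → (57,58,-2)
river: ρ → (-2,58,57)
river: ρ → (57,56,-3)
river: ρ → (-3,58,38)
river: ρ → (38,18,-23)
river: ρ → (-23,28,33)
ρ-cycle length = 24 (tail of 0 descent steps not counted)

24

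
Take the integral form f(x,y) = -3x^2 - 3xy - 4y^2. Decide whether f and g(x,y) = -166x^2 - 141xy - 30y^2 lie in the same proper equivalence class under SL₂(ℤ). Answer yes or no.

D₁ = -39, D₂ = -39
f is negative-definite; reduce −f:
−f: reduced (well bottom): (3,3,4) with a≤c, −a<b≤a
flip sign back: reduced form of f is (-3,-3,-4)
g is negative-definite; reduce −g:
−g: flip: (166,141,30)→(30,-141,166)
−g: translate: b→-21 (≡-141 mod 60), so (30,-141,166)→(30,-21,4)
−g: flip: (30,-21,4)→(4,21,30)
−g: translate: b→-3 (≡21 mod 8), so (4,21,30)→(4,-3,3)
−g: flip: (4,-3,3)→(3,3,4)
−g: reduced (well bottom): (3,3,4) with a≤c, −a<b≤a
flip sign back: reduced form of g is (-3,-3,-4)
reduced forms (-3, -3, -4) vs (-3, -3, -4) ⇒ equivalent

yes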